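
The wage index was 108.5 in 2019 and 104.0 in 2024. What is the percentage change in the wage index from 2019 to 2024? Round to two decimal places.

-4.15%

Change = (104.0 − 108.5) / 108.5 × 100
       = -4.5 / 108.5 × 100 = -4.1475%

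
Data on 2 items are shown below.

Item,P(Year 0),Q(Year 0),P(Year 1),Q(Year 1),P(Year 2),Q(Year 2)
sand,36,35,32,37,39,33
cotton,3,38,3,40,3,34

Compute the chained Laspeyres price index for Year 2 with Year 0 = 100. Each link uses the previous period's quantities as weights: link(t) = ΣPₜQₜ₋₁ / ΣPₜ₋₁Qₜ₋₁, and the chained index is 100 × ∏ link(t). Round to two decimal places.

Link Year 0→Year 1:
ΣP(Year 1)Q(Year 0) = 32×35 + 3×38 = 1120 + 114 = 1234
ΣP(Year 0)Q(Year 0) = 36×35 + 3×38 = 1260 + 114 = 1374
link = 1234/1374 = 0.898108
Link Year 1→Year 2:
ΣP(Year 2)Q(Year 1) = 39×37 + 3×40 = 1443 + 120 = 1563
ΣP(Year 1)Q(Year 1) = 32×37 + 3×40 = 1184 + 120 = 1304
link = 1563/1304 = 1.198620
Chained index = 100 × 0.898108 × 1.198620 = 107.6490

107.65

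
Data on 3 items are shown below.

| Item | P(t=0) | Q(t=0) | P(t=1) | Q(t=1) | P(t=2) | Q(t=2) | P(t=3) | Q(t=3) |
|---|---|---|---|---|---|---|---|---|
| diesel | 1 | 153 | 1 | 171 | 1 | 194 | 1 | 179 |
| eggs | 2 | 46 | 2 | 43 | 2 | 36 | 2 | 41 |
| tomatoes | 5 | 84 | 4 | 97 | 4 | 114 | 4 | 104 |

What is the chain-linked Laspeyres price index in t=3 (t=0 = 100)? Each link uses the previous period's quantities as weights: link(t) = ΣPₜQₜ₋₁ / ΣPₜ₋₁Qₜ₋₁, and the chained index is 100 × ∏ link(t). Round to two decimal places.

Link t=0→t=1:
ΣP(t=1)Q(t=0) = 1×153 + 2×46 + 4×84 = 153 + 92 + 336 = 581
ΣP(t=0)Q(t=0) = 1×153 + 2×46 + 5×84 = 153 + 92 + 420 = 665
link = 581/665 = 0.873684
Link t=1→t=2:
ΣP(t=2)Q(t=1) = 1×171 + 2×43 + 4×97 = 171 + 86 + 388 = 645
ΣP(t=1)Q(t=1) = 1×171 + 2×43 + 4×97 = 171 + 86 + 388 = 645
link = 645/645 = 1.000000
Link t=2→t=3:
ΣP(t=3)Q(t=2) = 1×194 + 2×36 + 4×114 = 194 + 72 + 456 = 722
ΣP(t=2)Q(t=2) = 1×194 + 2×36 + 4×114 = 194 + 72 + 456 = 722
link = 722/722 = 1.000000
Chained index = 100 × 0.873684 × 1.000000 × 1.000000 = 87.3684

87.37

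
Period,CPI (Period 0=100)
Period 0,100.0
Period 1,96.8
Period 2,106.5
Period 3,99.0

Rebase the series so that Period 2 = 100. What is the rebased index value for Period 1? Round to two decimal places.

90.89

Rebased(Period 1) = 96.8 / 106.5 × 100 = 90.8920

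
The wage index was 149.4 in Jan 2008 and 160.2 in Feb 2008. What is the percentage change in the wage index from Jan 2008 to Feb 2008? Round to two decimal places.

Change = (160.2 − 149.4) / 149.4 × 100
       = 10.8 / 149.4 × 100 = 7.2289%

7.23%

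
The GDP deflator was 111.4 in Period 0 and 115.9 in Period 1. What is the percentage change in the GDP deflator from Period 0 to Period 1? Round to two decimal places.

4.04%

Change = (115.9 − 111.4) / 111.4 × 100
       = 4.5 / 111.4 × 100 = 4.0395%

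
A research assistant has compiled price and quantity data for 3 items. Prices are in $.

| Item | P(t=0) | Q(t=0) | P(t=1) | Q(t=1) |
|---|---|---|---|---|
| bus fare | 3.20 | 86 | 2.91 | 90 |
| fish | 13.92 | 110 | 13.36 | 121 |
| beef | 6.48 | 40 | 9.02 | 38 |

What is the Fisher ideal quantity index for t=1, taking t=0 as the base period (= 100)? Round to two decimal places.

Laspeyres component (base-period weights):
ΣP(t=0)Q(t=1) = 3.20×90 + 13.92×121 + 6.48×38 = 288 + 1684.32 + 246.24 = 2218.56
ΣP(t=0)Q(t=0) = 3.20×86 + 13.92×110 + 6.48×40 = 275.2 + 1531.2 + 259.2 = 2065.6
L = 2218.56 / 2065.6 × 100 = 107.4051
Paasche component (current-period weights):
ΣP(t=1)Q(t=1) = 2.91×90 + 13.36×121 + 9.02×38 = 261.9 + 1616.56 + 342.76 = 2221.22
ΣP(t=1)Q(t=0) = 2.91×86 + 13.36×110 + 9.02×40 = 250.26 + 1469.6 + 360.8 = 2080.66
P = 2221.22 / 2080.66 × 100 = 106.7555
Fisher = √(L × P) = √(107.4051 × 106.7555) = 107.0798

107.08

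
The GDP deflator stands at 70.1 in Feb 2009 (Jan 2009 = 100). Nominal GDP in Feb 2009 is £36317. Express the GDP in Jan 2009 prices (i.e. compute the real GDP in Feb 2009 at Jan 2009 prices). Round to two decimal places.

Real = Nominal ÷ (Index/100) = 36317 ÷ (70.1/100)
     = 36317 ÷ 0.701 = 51807.4180

51807.42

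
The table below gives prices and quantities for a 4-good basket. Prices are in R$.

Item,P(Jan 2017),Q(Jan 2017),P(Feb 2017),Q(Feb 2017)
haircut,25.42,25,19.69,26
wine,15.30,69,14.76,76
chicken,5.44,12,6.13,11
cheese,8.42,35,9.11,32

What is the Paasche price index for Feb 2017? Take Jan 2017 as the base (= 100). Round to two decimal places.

Paasche price index uses current-period quantities as weights.
ΣP(Feb 2017)·Q(Feb 2017) = 19.69×26 + 14.76×76 + 6.13×11 + 9.11×32 = 511.94 + 1121.76 + 67.43 + 291.52 = 1992.65
ΣP(Jan 2017)·Q(Feb 2017) = 25.42×26 + 15.30×76 + 5.44×11 + 8.42×32 = 660.92 + 1162.8 + 59.84 + 269.44 = 2153
Index = 1992.65 / 2153 × 100 = 92.5523

92.55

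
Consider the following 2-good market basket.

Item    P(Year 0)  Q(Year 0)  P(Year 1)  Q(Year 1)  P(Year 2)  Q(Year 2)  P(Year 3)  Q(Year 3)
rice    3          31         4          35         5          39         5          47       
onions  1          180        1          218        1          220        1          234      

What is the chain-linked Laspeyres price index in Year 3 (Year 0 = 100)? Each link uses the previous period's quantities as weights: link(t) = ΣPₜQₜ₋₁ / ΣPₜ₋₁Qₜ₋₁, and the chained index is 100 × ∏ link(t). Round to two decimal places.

Link Year 0→Year 1:
ΣP(Year 1)Q(Year 0) = 4×31 + 1×180 = 124 + 180 = 304
ΣP(Year 0)Q(Year 0) = 3×31 + 1×180 = 93 + 180 = 273
link = 304/273 = 1.113553
Link Year 1→Year 2:
ΣP(Year 2)Q(Year 1) = 5×35 + 1×218 = 175 + 218 = 393
ΣP(Year 1)Q(Year 1) = 4×35 + 1×218 = 140 + 218 = 358
link = 393/358 = 1.097765
Link Year 2→Year 3:
ΣP(Year 3)Q(Year 2) = 5×39 + 1×220 = 195 + 220 = 415
ΣP(Year 2)Q(Year 2) = 5×39 + 1×220 = 195 + 220 = 415
link = 415/415 = 1.000000
Chained index = 100 × 1.113553 × 1.097765 × 1.000000 = 122.2420

122.24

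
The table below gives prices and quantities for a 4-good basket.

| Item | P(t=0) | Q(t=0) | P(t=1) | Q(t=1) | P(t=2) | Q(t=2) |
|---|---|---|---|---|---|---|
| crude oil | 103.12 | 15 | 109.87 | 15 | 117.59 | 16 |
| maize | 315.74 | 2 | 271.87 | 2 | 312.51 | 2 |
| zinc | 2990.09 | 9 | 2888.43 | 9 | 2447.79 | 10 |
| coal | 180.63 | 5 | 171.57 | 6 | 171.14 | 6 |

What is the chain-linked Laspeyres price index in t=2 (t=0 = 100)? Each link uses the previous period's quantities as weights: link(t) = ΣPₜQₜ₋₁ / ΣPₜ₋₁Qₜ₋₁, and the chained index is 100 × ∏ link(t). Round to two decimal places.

84.34

Link t=0→t=1:
ΣP(t=1)Q(t=0) = 109.87×15 + 271.87×2 + 2888.43×9 + 171.57×5 = 1648.05 + 543.74 + 25995.87 + 857.85 = 29045.51
ΣP(t=0)Q(t=0) = 103.12×15 + 315.74×2 + 2990.09×9 + 180.63×5 = 1546.8 + 631.48 + 26910.81 + 903.15 = 29992.24
link = 29045.51/29992.24 = 0.968434
Link t=1→t=2:
ΣP(t=2)Q(t=1) = 117.59×15 + 312.51×2 + 2447.79×9 + 171.14×6 = 1763.85 + 625.02 + 22030.11 + 1026.84 = 25445.82
ΣP(t=1)Q(t=1) = 109.87×15 + 271.87×2 + 2888.43×9 + 171.57×6 = 1648.05 + 543.74 + 25995.87 + 1029.42 = 29217.08
link = 25445.82/29217.08 = 0.870923
Chained index = 100 × 0.968434 × 0.870923 = 84.3431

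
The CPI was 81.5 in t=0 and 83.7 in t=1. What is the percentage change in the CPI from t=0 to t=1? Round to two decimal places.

2.70%

Change = (83.7 − 81.5) / 81.5 × 100
       = 2.2 / 81.5 × 100 = 2.6994%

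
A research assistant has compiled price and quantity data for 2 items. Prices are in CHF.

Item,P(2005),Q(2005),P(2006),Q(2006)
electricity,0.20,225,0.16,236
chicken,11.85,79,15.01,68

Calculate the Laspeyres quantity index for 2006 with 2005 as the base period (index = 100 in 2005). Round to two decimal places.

86.94

Laspeyres quantity index uses base-period prices as weights.
ΣP(2005)·Q(2006) = 0.20×236 + 11.85×68 = 47.2 + 805.8 = 853
ΣP(2005)·Q(2005) = 0.20×225 + 11.85×79 = 45 + 936.15 = 981.15
Index = 853 / 981.15 × 100 = 86.9388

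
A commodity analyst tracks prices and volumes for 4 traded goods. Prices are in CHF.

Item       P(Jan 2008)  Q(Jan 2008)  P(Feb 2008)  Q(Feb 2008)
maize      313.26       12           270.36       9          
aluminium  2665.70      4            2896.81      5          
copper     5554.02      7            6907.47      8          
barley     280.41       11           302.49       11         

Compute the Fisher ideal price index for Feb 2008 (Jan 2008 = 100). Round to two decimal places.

118.28

Laspeyres component (base-period weights):
ΣP(Feb 2008)Q(Jan 2008) = 270.36×12 + 2896.81×4 + 6907.47×7 + 302.49×11 = 3244.32 + 11587.24 + 48352.29 + 3327.39 = 66511.24
ΣP(Jan 2008)Q(Jan 2008) = 313.26×12 + 2665.70×4 + 5554.02×7 + 280.41×11 = 3759.12 + 10662.8 + 38878.14 + 3084.51 = 56384.57
L = 66511.24 / 56384.57 × 100 = 117.9600
Paasche component (current-period weights):
ΣP(Feb 2008)Q(Feb 2008) = 270.36×9 + 2896.81×5 + 6907.47×8 + 302.49×11 = 2433.24 + 14484.05 + 55259.76 + 3327.39 = 75504.44
ΣP(Jan 2008)Q(Feb 2008) = 313.26×9 + 2665.70×5 + 5554.02×8 + 280.41×11 = 2819.34 + 13328.5 + 44432.16 + 3084.51 = 63664.51
P = 75504.44 / 63664.51 × 100 = 118.5974
Fisher = √(L × P) = √(117.9600 × 118.5974) = 118.2783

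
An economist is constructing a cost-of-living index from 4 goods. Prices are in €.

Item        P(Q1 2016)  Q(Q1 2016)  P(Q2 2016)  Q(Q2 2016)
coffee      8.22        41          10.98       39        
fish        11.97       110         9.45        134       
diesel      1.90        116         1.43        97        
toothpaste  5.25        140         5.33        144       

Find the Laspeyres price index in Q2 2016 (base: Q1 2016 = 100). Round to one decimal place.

92.1

Laspeyres price index uses base-period quantities as weights.
ΣP(Q2 2016)·Q(Q1 2016) = 10.98×41 + 9.45×110 + 1.43×116 + 5.33×140 = 450.18 + 1039.5 + 165.88 + 746.2 = 2401.76
ΣP(Q1 2016)·Q(Q1 2016) = 8.22×41 + 11.97×110 + 1.90×116 + 5.25×140 = 337.02 + 1316.7 + 220.4 + 735 = 2609.12
Index = 2401.76 / 2609.12 × 100 = 92.0525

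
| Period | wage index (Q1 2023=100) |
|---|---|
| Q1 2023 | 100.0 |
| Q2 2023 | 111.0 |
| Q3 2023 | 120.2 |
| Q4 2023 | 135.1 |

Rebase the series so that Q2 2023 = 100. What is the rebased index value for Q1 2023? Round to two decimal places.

Rebased(Q1 2023) = 100.0 / 111.0 × 100 = 90.0901

90.09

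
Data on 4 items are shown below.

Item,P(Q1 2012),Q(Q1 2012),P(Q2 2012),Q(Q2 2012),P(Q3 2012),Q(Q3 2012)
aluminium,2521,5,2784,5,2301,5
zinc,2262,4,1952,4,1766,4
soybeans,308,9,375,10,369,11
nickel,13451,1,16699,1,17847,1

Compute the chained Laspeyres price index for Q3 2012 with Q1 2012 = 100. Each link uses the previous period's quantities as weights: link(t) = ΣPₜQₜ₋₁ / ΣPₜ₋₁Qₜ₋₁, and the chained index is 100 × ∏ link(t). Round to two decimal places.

104.95

Link Q1 2012→Q2 2012:
ΣP(Q2 2012)Q(Q1 2012) = 2784×5 + 1952×4 + 375×9 + 16699×1 = 13920 + 7808 + 3375 + 16699 = 41802
ΣP(Q1 2012)Q(Q1 2012) = 2521×5 + 2262×4 + 308×9 + 13451×1 = 12605 + 9048 + 2772 + 13451 = 37876
link = 41802/37876 = 1.103654
Link Q2 2012→Q3 2012:
ΣP(Q3 2012)Q(Q2 2012) = 2301×5 + 1766×4 + 369×10 + 17847×1 = 11505 + 7064 + 3690 + 17847 = 40106
ΣP(Q2 2012)Q(Q2 2012) = 2784×5 + 1952×4 + 375×10 + 16699×1 = 13920 + 7808 + 3750 + 16699 = 42177
link = 40106/42177 = 0.950897
Chained index = 100 × 1.103654 × 0.950897 = 104.9462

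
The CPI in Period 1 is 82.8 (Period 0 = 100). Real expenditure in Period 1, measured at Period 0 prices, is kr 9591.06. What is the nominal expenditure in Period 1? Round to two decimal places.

Nominal = Real × (Index/100) = 9591.06 × (82.8/100)
        = 9591.06 × 0.828 = 7941.3977

7941.40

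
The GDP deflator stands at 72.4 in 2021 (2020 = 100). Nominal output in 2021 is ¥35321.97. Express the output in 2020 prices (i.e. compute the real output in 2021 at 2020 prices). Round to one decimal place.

Real = Nominal ÷ (Index/100) = 35321.97 ÷ (72.4/100)
     = 35321.97 ÷ 0.724 = 48787.2514

48787.3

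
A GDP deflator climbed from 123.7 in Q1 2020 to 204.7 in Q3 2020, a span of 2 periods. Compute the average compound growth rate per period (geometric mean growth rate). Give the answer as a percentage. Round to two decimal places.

Growth factor = (204.7/123.7)^(1/2) = (1.654810)^(1/2) = 1.286394
Growth rate = 1.286394 − 1 = 0.286394 = 28.6394%

28.64%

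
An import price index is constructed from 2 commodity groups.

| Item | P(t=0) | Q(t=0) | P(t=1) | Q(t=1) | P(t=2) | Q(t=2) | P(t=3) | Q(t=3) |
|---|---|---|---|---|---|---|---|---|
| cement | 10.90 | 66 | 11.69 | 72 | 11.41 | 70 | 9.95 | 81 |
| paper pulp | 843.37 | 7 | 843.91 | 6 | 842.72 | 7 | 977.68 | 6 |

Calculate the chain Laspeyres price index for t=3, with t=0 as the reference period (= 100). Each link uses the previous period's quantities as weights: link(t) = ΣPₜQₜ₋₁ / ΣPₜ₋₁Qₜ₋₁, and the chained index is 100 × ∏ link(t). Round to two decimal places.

113.00

Link t=0→t=1:
ΣP(t=1)Q(t=0) = 11.69×66 + 843.91×7 = 771.54 + 5907.37 = 6678.91
ΣP(t=0)Q(t=0) = 10.90×66 + 843.37×7 = 719.4 + 5903.59 = 6622.99
link = 6678.91/6622.99 = 1.008443
Link t=1→t=2:
ΣP(t=2)Q(t=1) = 11.41×72 + 842.72×6 = 821.52 + 5056.32 = 5877.84
ΣP(t=1)Q(t=1) = 11.69×72 + 843.91×6 = 841.68 + 5063.46 = 5905.14
link = 5877.84/5905.14 = 0.995377
Link t=2→t=3:
ΣP(t=3)Q(t=2) = 9.95×70 + 977.68×7 = 696.5 + 6843.76 = 7540.26
ΣP(t=2)Q(t=2) = 11.41×70 + 842.72×7 = 798.7 + 5899.04 = 6697.74
link = 7540.26/6697.74 = 1.125792
Chained index = 100 × 1.008443 × 0.995377 × 1.125792 = 113.0049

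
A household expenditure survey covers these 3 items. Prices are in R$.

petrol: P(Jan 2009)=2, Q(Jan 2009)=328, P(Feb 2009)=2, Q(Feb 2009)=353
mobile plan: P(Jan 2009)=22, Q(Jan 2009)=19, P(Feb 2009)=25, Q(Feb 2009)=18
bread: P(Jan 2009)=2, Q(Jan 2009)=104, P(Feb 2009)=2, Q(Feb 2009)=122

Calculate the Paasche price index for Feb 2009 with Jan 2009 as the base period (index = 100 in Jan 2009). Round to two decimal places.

104.01

Paasche price index uses current-period quantities as weights.
ΣP(Feb 2009)·Q(Feb 2009) = 2×353 + 25×18 + 2×122 = 706 + 450 + 244 = 1400
ΣP(Jan 2009)·Q(Feb 2009) = 2×353 + 22×18 + 2×122 = 706 + 396 + 244 = 1346
Index = 1400 / 1346 × 100 = 104.0119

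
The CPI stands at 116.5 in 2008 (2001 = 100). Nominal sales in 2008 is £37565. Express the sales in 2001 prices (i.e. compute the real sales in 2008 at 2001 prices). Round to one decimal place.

Real = Nominal ÷ (Index/100) = 37565 ÷ (116.5/100)
     = 37565 ÷ 1.165 = 32244.6352

32244.6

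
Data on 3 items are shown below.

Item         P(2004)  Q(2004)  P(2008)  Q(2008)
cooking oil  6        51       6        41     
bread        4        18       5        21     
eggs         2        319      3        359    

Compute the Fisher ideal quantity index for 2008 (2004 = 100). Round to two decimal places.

104.34

Laspeyres component (base-period weights):
ΣP(2004)Q(2008) = 6×41 + 4×21 + 2×359 = 246 + 84 + 718 = 1048
ΣP(2004)Q(2004) = 6×51 + 4×18 + 2×319 = 306 + 72 + 638 = 1016
L = 1048 / 1016 × 100 = 103.1496
Paasche component (current-period weights):
ΣP(2008)Q(2008) = 6×41 + 5×21 + 3×359 = 246 + 105 + 1077 = 1428
ΣP(2008)Q(2004) = 6×51 + 5×18 + 3×319 = 306 + 90 + 957 = 1353
P = 1428 / 1353 × 100 = 105.5432
Fisher = √(L × P) = √(103.1496 × 105.5432) = 104.3396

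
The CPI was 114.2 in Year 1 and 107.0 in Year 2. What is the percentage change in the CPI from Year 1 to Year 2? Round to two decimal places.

-6.30%

Change = (107.0 − 114.2) / 114.2 × 100
       = -7.2 / 114.2 × 100 = -6.3047%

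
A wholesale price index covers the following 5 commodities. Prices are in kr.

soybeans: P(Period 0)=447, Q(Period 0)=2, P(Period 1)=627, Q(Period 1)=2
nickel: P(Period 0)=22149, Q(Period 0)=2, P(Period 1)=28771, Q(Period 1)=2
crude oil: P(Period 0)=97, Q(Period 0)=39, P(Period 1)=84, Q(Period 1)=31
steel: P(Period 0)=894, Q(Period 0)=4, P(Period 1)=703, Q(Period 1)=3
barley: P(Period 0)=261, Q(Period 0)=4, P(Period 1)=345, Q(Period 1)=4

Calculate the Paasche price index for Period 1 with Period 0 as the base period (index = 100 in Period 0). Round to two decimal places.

124.97

Paasche price index uses current-period quantities as weights.
ΣP(Period 1)·Q(Period 1) = 627×2 + 28771×2 + 84×31 + 703×3 + 345×4 = 1254 + 57542 + 2604 + 2109 + 1380 = 64889
ΣP(Period 0)·Q(Period 1) = 447×2 + 22149×2 + 97×31 + 894×3 + 261×4 = 894 + 44298 + 3007 + 2682 + 1044 = 51925
Index = 64889 / 51925 × 100 = 124.9668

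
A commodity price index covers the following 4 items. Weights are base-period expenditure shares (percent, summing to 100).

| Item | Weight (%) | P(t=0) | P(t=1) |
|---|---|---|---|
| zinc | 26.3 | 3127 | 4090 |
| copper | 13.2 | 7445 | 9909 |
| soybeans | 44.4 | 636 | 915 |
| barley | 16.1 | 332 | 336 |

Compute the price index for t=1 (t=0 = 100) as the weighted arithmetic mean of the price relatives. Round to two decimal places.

zinc: 26.3 × (4090/3127) = 26.3 × 1.307963 = 34.3994
copper: 13.2 × (9909/7445) = 13.2 × 1.330960 = 17.5687
soybeans: 44.4 × (915/636) = 44.4 × 1.438679 = 63.8774
barley: 16.1 × (336/332) = 16.1 × 1.012048 = 16.2940
Index = Σ wᵢ·(p₁ᵢ/p₀ᵢ) = 34.3994 + 17.5687 + 63.8774 + 16.2940 = 132.1394

132.14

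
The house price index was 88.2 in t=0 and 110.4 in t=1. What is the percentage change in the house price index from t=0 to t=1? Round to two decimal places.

Change = (110.4 − 88.2) / 88.2 × 100
       = 22.2 / 88.2 × 100 = 25.1701%

25.17%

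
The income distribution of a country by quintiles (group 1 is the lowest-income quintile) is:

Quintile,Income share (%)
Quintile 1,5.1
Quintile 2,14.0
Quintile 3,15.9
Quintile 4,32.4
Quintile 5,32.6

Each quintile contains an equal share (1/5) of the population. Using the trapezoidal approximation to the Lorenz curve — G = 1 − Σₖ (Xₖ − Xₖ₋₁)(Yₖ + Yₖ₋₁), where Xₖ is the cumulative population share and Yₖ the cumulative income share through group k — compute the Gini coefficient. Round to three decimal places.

0.294

Cumulative income shares Yₖ: 0.0510, 0.1910, 0.3500, 0.6740, 1.0000
Σ (Xₖ−Xₖ₋₁)(Yₖ+Yₖ₋₁) = (1/5)(0.0510+0.0000) + (1/5)(0.1910+0.0510) + (1/5)(0.3500+0.1910) + (1/5)(0.6740+0.3500) + (1/5)(1.0000+0.6740)
  = 0.0102 + 0.0484 + 0.1082 + 0.2048 + 0.3348 = 0.7064
G = 1 − 0.7064 = 0.2936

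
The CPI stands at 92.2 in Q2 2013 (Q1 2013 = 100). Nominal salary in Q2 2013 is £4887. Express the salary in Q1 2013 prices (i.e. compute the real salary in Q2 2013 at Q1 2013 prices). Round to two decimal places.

Real = Nominal ÷ (Index/100) = 4887 ÷ (92.2/100)
     = 4887 ÷ 0.922 = 5300.4338

5300.43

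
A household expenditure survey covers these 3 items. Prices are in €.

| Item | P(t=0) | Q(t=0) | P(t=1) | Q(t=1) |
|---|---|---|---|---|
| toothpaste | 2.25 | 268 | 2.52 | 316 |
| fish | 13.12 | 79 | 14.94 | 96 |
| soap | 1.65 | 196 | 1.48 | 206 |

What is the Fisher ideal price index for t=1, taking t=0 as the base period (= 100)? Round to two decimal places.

Laspeyres component (base-period weights):
ΣP(t=1)Q(t=0) = 2.52×268 + 14.94×79 + 1.48×196 = 675.36 + 1180.26 + 290.08 = 2145.7
ΣP(t=0)Q(t=0) = 2.25×268 + 13.12×79 + 1.65×196 = 603 + 1036.48 + 323.4 = 1962.88
L = 2145.7 / 1962.88 × 100 = 109.3139
Paasche component (current-period weights):
ΣP(t=1)Q(t=1) = 2.52×316 + 14.94×96 + 1.48×206 = 796.32 + 1434.24 + 304.88 = 2535.44
ΣP(t=0)Q(t=1) = 2.25×316 + 13.12×96 + 1.65×206 = 711 + 1259.52 + 339.9 = 2310.42
P = 2535.44 / 2310.42 × 100 = 109.7394
Fisher = √(L × P) = √(109.3139 × 109.7394) = 109.5264

109.53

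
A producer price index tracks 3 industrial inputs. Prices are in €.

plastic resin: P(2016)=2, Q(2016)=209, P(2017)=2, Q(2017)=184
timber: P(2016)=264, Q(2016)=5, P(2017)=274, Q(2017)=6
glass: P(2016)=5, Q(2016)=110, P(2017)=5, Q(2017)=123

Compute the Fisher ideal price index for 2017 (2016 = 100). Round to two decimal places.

Laspeyres component (base-period weights):
ΣP(2017)Q(2016) = 2×209 + 274×5 + 5×110 = 418 + 1370 + 550 = 2338
ΣP(2016)Q(2016) = 2×209 + 264×5 + 5×110 = 418 + 1320 + 550 = 2288
L = 2338 / 2288 × 100 = 102.1853
Paasche component (current-period weights):
ΣP(2017)Q(2017) = 2×184 + 274×6 + 5×123 = 368 + 1644 + 615 = 2627
ΣP(2016)Q(2017) = 2×184 + 264×6 + 5×123 = 368 + 1584 + 615 = 2567
P = 2627 / 2567 × 100 = 102.3374
Fisher = √(L × P) = √(102.1853 × 102.3374) = 102.2613

102.26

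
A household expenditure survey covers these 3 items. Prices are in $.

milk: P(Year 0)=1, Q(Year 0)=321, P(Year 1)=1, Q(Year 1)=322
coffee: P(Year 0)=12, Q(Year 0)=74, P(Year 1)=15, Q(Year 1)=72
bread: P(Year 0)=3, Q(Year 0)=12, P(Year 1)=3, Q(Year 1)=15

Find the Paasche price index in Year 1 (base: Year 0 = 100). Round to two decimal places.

Paasche price index uses current-period quantities as weights.
ΣP(Year 1)·Q(Year 1) = 1×322 + 15×72 + 3×15 = 322 + 1080 + 45 = 1447
ΣP(Year 0)·Q(Year 1) = 1×322 + 12×72 + 3×15 = 322 + 864 + 45 = 1231
Index = 1447 / 1231 × 100 = 117.5467

117.55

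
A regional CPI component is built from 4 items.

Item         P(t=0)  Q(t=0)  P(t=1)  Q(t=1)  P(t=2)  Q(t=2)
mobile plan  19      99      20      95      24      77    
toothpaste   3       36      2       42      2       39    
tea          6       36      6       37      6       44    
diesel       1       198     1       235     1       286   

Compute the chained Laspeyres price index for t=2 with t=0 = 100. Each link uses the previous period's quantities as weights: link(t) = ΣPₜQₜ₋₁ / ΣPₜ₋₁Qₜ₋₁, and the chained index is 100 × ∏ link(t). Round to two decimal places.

118.60

Link t=0→t=1:
ΣP(t=1)Q(t=0) = 20×99 + 2×36 + 6×36 + 1×198 = 1980 + 72 + 216 + 198 = 2466
ΣP(t=0)Q(t=0) = 19×99 + 3×36 + 6×36 + 1×198 = 1881 + 108 + 216 + 198 = 2403
link = 2466/2403 = 1.026217
Link t=1→t=2:
ΣP(t=2)Q(t=1) = 24×95 + 2×42 + 6×37 + 1×235 = 2280 + 84 + 222 + 235 = 2821
ΣP(t=1)Q(t=1) = 20×95 + 2×42 + 6×37 + 1×235 = 1900 + 84 + 222 + 235 = 2441
link = 2821/2441 = 1.155674
Chained index = 100 × 1.026217 × 1.155674 = 118.5972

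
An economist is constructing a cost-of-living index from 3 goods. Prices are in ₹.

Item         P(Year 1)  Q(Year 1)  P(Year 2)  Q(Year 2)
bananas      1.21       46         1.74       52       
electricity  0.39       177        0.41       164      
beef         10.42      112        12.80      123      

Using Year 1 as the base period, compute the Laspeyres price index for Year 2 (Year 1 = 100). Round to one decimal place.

Laspeyres price index uses base-period quantities as weights.
ΣP(Year 2)·Q(Year 1) = 1.74×46 + 0.41×177 + 12.80×112 = 80.04 + 72.57 + 1433.6 = 1586.21
ΣP(Year 1)·Q(Year 1) = 1.21×46 + 0.39×177 + 10.42×112 = 55.66 + 69.03 + 1167.04 = 1291.73
Index = 1586.21 / 1291.73 × 100 = 122.7973

122.8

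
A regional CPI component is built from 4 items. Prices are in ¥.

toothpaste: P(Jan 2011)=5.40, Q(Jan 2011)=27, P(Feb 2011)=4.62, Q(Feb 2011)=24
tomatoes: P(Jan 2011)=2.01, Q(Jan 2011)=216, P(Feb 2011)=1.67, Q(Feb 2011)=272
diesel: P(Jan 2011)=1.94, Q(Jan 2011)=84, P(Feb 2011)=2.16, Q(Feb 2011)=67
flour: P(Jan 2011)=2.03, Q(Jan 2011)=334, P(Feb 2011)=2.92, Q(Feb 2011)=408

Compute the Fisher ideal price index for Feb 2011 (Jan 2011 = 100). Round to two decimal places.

Laspeyres component (base-period weights):
ΣP(Feb 2011)Q(Jan 2011) = 4.62×27 + 1.67×216 + 2.16×84 + 2.92×334 = 124.74 + 360.72 + 181.44 + 975.28 = 1642.18
ΣP(Jan 2011)Q(Jan 2011) = 5.40×27 + 2.01×216 + 1.94×84 + 2.03×334 = 145.8 + 434.16 + 162.96 + 678.02 = 1420.94
L = 1642.18 / 1420.94 × 100 = 115.5700
Paasche component (current-period weights):
ΣP(Feb 2011)Q(Feb 2011) = 4.62×24 + 1.67×272 + 2.16×67 + 2.92×408 = 110.88 + 454.24 + 144.72 + 1191.36 = 1901.2
ΣP(Jan 2011)Q(Feb 2011) = 5.40×24 + 2.01×272 + 1.94×67 + 2.03×408 = 129.6 + 546.72 + 129.98 + 828.24 = 1634.54
P = 1901.2 / 1634.54 × 100 = 116.3141
Fisher = √(L × P) = √(115.5700 × 116.3141) = 115.9414

115.94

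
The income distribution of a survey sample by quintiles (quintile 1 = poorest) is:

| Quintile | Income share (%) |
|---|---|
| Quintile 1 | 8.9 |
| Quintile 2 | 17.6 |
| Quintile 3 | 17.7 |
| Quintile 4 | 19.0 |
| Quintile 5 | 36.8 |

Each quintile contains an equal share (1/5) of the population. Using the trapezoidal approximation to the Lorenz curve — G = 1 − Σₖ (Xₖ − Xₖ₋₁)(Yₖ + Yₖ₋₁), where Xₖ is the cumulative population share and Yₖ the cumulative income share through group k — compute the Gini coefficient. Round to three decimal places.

Cumulative income shares Yₖ: 0.0890, 0.2650, 0.4420, 0.6320, 1.0000
Σ (Xₖ−Xₖ₋₁)(Yₖ+Yₖ₋₁) = (1/5)(0.0890+0.0000) + (1/5)(0.2650+0.0890) + (1/5)(0.4420+0.2650) + (1/5)(0.6320+0.4420) + (1/5)(1.0000+0.6320)
  = 0.0178 + 0.0708 + 0.1414 + 0.2148 + 0.3264 = 0.7712
G = 1 − 0.7712 = 0.2288

0.229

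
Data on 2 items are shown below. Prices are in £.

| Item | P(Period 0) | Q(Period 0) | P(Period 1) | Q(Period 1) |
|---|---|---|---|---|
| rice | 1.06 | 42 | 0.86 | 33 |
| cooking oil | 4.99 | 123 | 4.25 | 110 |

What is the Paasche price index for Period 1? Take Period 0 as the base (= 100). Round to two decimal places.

Paasche price index uses current-period quantities as weights.
ΣP(Period 1)·Q(Period 1) = 0.86×33 + 4.25×110 = 28.38 + 467.5 = 495.88
ΣP(Period 0)·Q(Period 1) = 1.06×33 + 4.99×110 = 34.98 + 548.9 = 583.88
Index = 495.88 / 583.88 × 100 = 84.9284

84.93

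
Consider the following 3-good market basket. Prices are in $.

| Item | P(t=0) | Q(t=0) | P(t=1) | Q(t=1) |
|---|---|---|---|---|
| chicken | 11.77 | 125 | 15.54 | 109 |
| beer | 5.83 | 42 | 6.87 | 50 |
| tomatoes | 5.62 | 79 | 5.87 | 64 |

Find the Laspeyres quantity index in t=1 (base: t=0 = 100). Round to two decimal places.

Laspeyres quantity index uses base-period prices as weights.
ΣP(t=0)·Q(t=1) = 11.77×109 + 5.83×50 + 5.62×64 = 1282.93 + 291.5 + 359.68 = 1934.11
ΣP(t=0)·Q(t=0) = 11.77×125 + 5.83×42 + 5.62×79 = 1471.25 + 244.86 + 443.98 = 2160.09
Index = 1934.11 / 2160.09 × 100 = 89.5384

89.54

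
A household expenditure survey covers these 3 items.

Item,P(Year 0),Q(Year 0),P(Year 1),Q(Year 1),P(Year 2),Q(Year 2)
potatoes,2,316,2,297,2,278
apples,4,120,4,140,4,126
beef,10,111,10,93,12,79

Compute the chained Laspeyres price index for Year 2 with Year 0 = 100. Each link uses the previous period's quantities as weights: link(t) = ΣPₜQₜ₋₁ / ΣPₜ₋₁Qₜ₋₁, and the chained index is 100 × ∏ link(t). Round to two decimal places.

108.93

Link Year 0→Year 1:
ΣP(Year 1)Q(Year 0) = 2×316 + 4×120 + 10×111 = 632 + 480 + 1110 = 2222
ΣP(Year 0)Q(Year 0) = 2×316 + 4×120 + 10×111 = 632 + 480 + 1110 = 2222
link = 2222/2222 = 1.000000
Link Year 1→Year 2:
ΣP(Year 2)Q(Year 1) = 2×297 + 4×140 + 12×93 = 594 + 560 + 1116 = 2270
ΣP(Year 1)Q(Year 1) = 2×297 + 4×140 + 10×93 = 594 + 560 + 930 = 2084
link = 2270/2084 = 1.089251
Chained index = 100 × 1.000000 × 1.089251 = 108.9251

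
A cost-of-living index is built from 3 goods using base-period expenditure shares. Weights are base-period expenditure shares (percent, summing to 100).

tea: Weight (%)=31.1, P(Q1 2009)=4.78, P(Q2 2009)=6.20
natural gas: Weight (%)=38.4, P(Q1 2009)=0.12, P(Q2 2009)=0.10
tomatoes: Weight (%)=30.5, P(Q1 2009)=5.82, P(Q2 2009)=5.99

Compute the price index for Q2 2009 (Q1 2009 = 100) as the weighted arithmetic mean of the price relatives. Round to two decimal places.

tea: 31.1 × (6.20/4.78) = 31.1 × 1.297071 = 40.3389
natural gas: 38.4 × (0.10/0.12) = 38.4 × 0.833333 = 32.0000
tomatoes: 30.5 × (5.99/5.82) = 30.5 × 1.029210 = 31.3909
Index = Σ wᵢ·(p₁ᵢ/p₀ᵢ) = 40.3389 + 32.0000 + 31.3909 = 103.7298

103.73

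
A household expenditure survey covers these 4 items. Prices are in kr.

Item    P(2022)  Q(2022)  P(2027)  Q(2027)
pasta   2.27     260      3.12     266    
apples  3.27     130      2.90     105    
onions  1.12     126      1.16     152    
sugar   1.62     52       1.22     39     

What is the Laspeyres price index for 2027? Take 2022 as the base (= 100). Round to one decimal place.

112.7

Laspeyres price index uses base-period quantities as weights.
ΣP(2027)·Q(2022) = 3.12×260 + 2.90×130 + 1.16×126 + 1.22×52 = 811.2 + 377 + 146.16 + 63.44 = 1397.8
ΣP(2022)·Q(2022) = 2.27×260 + 3.27×130 + 1.12×126 + 1.62×52 = 590.2 + 425.1 + 141.12 + 84.24 = 1240.66
Index = 1397.8 / 1240.66 × 100 = 112.6658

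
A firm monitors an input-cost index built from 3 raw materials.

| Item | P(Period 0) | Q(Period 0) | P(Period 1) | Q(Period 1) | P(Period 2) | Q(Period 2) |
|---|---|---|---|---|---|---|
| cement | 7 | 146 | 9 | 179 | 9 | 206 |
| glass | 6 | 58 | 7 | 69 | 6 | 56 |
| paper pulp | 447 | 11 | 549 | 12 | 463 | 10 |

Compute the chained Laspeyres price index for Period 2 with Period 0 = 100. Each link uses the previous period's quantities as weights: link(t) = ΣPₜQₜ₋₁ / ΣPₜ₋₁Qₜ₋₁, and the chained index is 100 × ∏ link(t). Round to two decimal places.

107.76

Link Period 0→Period 1:
ΣP(Period 1)Q(Period 0) = 9×146 + 7×58 + 549×11 = 1314 + 406 + 6039 = 7759
ΣP(Period 0)Q(Period 0) = 7×146 + 6×58 + 447×11 = 1022 + 348 + 4917 = 6287
link = 7759/6287 = 1.234134
Link Period 1→Period 2:
ΣP(Period 2)Q(Period 1) = 9×179 + 6×69 + 463×12 = 1611 + 414 + 5556 = 7581
ΣP(Period 1)Q(Period 1) = 9×179 + 7×69 + 549×12 = 1611 + 483 + 6588 = 8682
link = 7581/8682 = 0.873186
Chained index = 100 × 1.234134 × 0.873186 = 107.7628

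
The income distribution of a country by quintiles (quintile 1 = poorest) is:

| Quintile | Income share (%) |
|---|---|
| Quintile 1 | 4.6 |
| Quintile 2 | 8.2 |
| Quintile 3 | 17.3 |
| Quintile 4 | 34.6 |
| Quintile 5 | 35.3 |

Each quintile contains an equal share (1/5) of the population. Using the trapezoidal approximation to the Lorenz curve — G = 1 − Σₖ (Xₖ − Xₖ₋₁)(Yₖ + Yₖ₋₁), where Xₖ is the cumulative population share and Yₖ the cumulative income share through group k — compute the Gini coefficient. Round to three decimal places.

Cumulative income shares Yₖ: 0.0460, 0.1280, 0.3010, 0.6470, 1.0000
Σ (Xₖ−Xₖ₋₁)(Yₖ+Yₖ₋₁) = (1/5)(0.0460+0.0000) + (1/5)(0.1280+0.0460) + (1/5)(0.3010+0.1280) + (1/5)(0.6470+0.3010) + (1/5)(1.0000+0.6470)
  = 0.0092 + 0.0348 + 0.0858 + 0.1896 + 0.3294 = 0.6488
G = 1 − 0.6488 = 0.3512

0.351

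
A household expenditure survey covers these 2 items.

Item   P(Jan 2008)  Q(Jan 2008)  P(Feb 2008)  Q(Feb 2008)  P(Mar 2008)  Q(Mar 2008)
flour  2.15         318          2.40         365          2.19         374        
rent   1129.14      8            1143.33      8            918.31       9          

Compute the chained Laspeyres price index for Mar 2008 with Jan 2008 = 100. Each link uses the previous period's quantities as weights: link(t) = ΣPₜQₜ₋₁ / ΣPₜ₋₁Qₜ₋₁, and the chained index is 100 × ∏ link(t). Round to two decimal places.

Link Jan 2008→Feb 2008:
ΣP(Feb 2008)Q(Jan 2008) = 2.40×318 + 1143.33×8 = 763.2 + 9146.64 = 9909.84
ΣP(Jan 2008)Q(Jan 2008) = 2.15×318 + 1129.14×8 = 683.7 + 9033.12 = 9716.82
link = 9909.84/9716.82 = 1.019865
Link Feb 2008→Mar 2008:
ΣP(Mar 2008)Q(Feb 2008) = 2.19×365 + 918.31×8 = 799.35 + 7346.48 = 8145.83
ΣP(Feb 2008)Q(Feb 2008) = 2.40×365 + 1143.33×8 = 876 + 9146.64 = 10022.64
link = 8145.83/10022.64 = 0.812743
Chained index = 100 × 1.019865 × 0.812743 = 82.8888

82.89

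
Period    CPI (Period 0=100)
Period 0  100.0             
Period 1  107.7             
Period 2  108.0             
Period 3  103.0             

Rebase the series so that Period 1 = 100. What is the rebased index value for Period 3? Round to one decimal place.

95.6

Rebased(Period 3) = 103.0 / 107.7 × 100 = 95.6360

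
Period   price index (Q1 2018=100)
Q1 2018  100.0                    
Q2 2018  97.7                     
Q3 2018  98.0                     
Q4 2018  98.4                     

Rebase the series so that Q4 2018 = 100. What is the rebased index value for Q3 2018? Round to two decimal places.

99.59

Rebased(Q3 2018) = 98.0 / 98.4 × 100 = 99.5935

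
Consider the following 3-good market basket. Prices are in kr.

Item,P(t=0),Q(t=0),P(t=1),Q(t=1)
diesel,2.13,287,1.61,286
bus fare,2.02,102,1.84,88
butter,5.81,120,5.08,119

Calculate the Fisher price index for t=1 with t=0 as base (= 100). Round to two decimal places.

Laspeyres component (base-period weights):
ΣP(t=1)Q(t=0) = 1.61×287 + 1.84×102 + 5.08×120 = 462.07 + 187.68 + 609.6 = 1259.35
ΣP(t=0)Q(t=0) = 2.13×287 + 2.02×102 + 5.81×120 = 611.31 + 206.04 + 697.2 = 1514.55
L = 1259.35 / 1514.55 × 100 = 83.1501
Paasche component (current-period weights):
ΣP(t=1)Q(t=1) = 1.61×286 + 1.84×88 + 5.08×119 = 460.46 + 161.92 + 604.52 = 1226.9
ΣP(t=0)Q(t=1) = 2.13×286 + 2.02×88 + 5.81×119 = 609.18 + 177.76 + 691.39 = 1478.33
P = 1226.9 / 1478.33 × 100 = 82.9923
Fisher = √(L × P) = √(83.1501 × 82.9923) = 83.0712

83.07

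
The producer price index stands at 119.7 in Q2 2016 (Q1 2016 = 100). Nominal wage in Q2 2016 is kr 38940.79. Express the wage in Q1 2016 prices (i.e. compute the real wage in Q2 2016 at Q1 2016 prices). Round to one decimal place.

Real = Nominal ÷ (Index/100) = 38940.79 ÷ (119.7/100)
     = 38940.79 ÷ 1.197 = 32531.9883

32532.0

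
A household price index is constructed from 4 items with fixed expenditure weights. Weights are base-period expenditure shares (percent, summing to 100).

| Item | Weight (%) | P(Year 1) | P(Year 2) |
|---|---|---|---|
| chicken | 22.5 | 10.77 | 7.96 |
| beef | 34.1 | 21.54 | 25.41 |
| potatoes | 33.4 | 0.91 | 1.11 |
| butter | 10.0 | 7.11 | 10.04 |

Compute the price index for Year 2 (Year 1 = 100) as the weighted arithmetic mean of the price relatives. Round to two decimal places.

chicken: 22.5 × (7.96/10.77) = 22.5 × 0.739090 = 16.6295
beef: 34.1 × (25.41/21.54) = 34.1 × 1.179666 = 40.2266
potatoes: 33.4 × (1.11/0.91) = 33.4 × 1.219780 = 40.7407
butter: 10.0 × (10.04/7.11) = 10.0 × 1.412096 = 14.1210
Index = Σ wᵢ·(p₁ᵢ/p₀ᵢ) = 16.6295 + 40.2266 + 40.7407 + 14.1210 = 111.7177

111.72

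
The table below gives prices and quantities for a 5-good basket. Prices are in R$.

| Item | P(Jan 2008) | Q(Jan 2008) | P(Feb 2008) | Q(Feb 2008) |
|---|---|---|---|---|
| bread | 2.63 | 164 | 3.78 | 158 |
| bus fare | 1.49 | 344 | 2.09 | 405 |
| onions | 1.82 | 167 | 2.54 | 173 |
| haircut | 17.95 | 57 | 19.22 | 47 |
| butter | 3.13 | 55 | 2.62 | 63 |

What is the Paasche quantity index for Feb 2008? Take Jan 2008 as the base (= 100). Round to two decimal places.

Paasche quantity index uses current-period prices as weights.
ΣP(Feb 2008)·Q(Feb 2008) = 3.78×158 + 2.09×405 + 2.54×173 + 19.22×47 + 2.62×63 = 597.24 + 846.45 + 439.42 + 903.34 + 165.06 = 2951.51
ΣP(Feb 2008)·Q(Jan 2008) = 3.78×164 + 2.09×344 + 2.54×167 + 19.22×57 + 2.62×55 = 619.92 + 718.96 + 424.18 + 1095.54 + 144.1 = 3002.7
Index = 2951.51 / 3002.7 × 100 = 98.2952

98.30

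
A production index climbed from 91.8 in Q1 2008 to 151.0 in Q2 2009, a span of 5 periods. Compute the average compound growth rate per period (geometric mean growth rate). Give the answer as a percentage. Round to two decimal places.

Growth factor = (151.0/91.8)^(1/5) = (1.644880)^(1/5) = 1.104655
Growth rate = 1.104655 − 1 = 0.104655 = 10.4655%

10.47%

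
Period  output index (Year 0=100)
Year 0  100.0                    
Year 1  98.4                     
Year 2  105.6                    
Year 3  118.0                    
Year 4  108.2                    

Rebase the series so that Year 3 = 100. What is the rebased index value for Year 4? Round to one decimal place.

Rebased(Year 4) = 108.2 / 118.0 × 100 = 91.6949

91.7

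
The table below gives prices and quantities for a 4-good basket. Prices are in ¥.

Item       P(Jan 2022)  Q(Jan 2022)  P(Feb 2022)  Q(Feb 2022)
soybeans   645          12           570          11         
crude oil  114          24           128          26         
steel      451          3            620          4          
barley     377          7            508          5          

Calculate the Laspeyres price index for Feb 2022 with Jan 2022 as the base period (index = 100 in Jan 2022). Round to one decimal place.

Laspeyres price index uses base-period quantities as weights.
ΣP(Feb 2022)·Q(Jan 2022) = 570×12 + 128×24 + 620×3 + 508×7 = 6840 + 3072 + 1860 + 3556 = 15328
ΣP(Jan 2022)·Q(Jan 2022) = 645×12 + 114×24 + 451×3 + 377×7 = 7740 + 2736 + 1353 + 2639 = 14468
Index = 15328 / 14468 × 100 = 105.9442

105.9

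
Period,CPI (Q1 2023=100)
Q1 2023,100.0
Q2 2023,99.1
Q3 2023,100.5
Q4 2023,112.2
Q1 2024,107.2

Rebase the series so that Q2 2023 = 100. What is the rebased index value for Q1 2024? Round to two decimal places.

Rebased(Q1 2024) = 107.2 / 99.1 × 100 = 108.1736

108.17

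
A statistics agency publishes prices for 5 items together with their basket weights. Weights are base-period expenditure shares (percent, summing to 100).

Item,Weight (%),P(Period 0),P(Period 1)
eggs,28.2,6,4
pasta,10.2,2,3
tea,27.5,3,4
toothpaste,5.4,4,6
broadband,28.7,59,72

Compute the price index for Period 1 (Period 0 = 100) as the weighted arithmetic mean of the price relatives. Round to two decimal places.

113.89

eggs: 28.2 × (4/6) = 28.2 × 0.666667 = 18.8000
pasta: 10.2 × (3/2) = 10.2 × 1.500000 = 15.3000
tea: 27.5 × (4/3) = 27.5 × 1.333333 = 36.6667
toothpaste: 5.4 × (6/4) = 5.4 × 1.500000 = 8.1000
broadband: 28.7 × (72/59) = 28.7 × 1.220339 = 35.0237
Index = Σ wᵢ·(p₁ᵢ/p₀ᵢ) = 18.8000 + 15.3000 + 36.6667 + 8.1000 + 35.0237 = 113.8904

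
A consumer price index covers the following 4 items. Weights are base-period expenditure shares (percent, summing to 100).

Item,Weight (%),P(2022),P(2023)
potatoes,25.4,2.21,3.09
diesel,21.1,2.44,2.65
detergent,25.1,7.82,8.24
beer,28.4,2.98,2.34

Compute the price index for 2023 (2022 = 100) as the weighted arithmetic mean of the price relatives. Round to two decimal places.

potatoes: 25.4 × (3.09/2.21) = 25.4 × 1.398190 = 35.5140
diesel: 21.1 × (2.65/2.44) = 21.1 × 1.086066 = 22.9160
detergent: 25.1 × (8.24/7.82) = 25.1 × 1.053708 = 26.4481
beer: 28.4 × (2.34/2.98) = 28.4 × 0.785235 = 22.3007
Index = Σ wᵢ·(p₁ᵢ/p₀ᵢ) = 35.5140 + 22.9160 + 26.4481 + 22.3007 = 107.1788

107.18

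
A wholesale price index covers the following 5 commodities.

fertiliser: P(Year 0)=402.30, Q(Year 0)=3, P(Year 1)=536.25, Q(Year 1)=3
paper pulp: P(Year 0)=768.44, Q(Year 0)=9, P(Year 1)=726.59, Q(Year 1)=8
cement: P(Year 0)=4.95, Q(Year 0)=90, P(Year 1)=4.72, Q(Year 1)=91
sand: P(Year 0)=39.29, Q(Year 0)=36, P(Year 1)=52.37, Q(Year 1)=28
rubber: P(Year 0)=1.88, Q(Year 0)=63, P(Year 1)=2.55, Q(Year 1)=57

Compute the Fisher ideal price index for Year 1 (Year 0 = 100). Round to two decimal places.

Laspeyres component (base-period weights):
ΣP(Year 1)Q(Year 0) = 536.25×3 + 726.59×9 + 4.72×90 + 52.37×36 + 2.55×63 = 1608.75 + 6539.31 + 424.8 + 1885.32 + 160.65 = 10618.83
ΣP(Year 0)Q(Year 0) = 402.30×3 + 768.44×9 + 4.95×90 + 39.29×36 + 1.88×63 = 1206.9 + 6915.96 + 445.5 + 1414.44 + 118.44 = 10101.24
L = 10618.83 / 10101.24 × 100 = 105.1240
Paasche component (current-period weights):
ΣP(Year 1)Q(Year 1) = 536.25×3 + 726.59×8 + 4.72×91 + 52.37×28 + 2.55×57 = 1608.75 + 5812.72 + 429.52 + 1466.36 + 145.35 = 9462.7
ΣP(Year 0)Q(Year 1) = 402.30×3 + 768.44×8 + 4.95×91 + 39.29×28 + 1.88×57 = 1206.9 + 6147.52 + 450.45 + 1100.12 + 107.16 = 9012.15
P = 9462.7 / 9012.15 × 100 = 104.9994
Fisher = √(L × P) = √(105.1240 × 104.9994) = 105.0617

105.06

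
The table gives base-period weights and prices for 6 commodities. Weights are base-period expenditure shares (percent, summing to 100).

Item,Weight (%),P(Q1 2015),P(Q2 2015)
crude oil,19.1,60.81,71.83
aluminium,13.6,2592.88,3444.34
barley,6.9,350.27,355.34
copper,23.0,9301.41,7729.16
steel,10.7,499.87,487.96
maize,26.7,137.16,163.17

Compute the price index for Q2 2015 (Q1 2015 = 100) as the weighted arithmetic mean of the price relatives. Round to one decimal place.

crude oil: 19.1 × (71.83/60.81) = 19.1 × 1.181220 = 22.5613
aluminium: 13.6 × (3444.34/2592.88) = 13.6 × 1.328384 = 18.0660
barley: 6.9 × (355.34/350.27) = 6.9 × 1.014475 = 6.9999
copper: 23.0 × (7729.16/9301.41) = 23.0 × 0.830966 = 19.1122
steel: 10.7 × (487.96/499.87) = 10.7 × 0.976174 = 10.4451
maize: 26.7 × (163.17/137.16) = 26.7 × 1.189633 = 31.7632
Index = Σ wᵢ·(p₁ᵢ/p₀ᵢ) = 22.5613 + 18.0660 + 6.9999 + 19.1122 + 10.4451 + 31.7632 = 108.9477

108.9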